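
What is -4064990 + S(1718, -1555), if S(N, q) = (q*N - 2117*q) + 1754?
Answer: -3442791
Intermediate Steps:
S(N, q) = 1754 - 2117*q + N*q (S(N, q) = (N*q - 2117*q) + 1754 = (-2117*q + N*q) + 1754 = 1754 - 2117*q + N*q)
-4064990 + S(1718, -1555) = -4064990 + (1754 - 2117*(-1555) + 1718*(-1555)) = -4064990 + (1754 + 3291935 - 2671490) = -4064990 + 622199 = -3442791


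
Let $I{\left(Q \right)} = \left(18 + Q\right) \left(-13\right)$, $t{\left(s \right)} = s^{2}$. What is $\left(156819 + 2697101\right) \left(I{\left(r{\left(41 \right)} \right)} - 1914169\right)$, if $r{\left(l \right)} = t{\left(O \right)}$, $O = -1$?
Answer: $-5463590110720$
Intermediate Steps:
$r{\left(l \right)} = 1$ ($r{\left(l \right)} = \left(-1\right)^{2} = 1$)
$I{\left(Q \right)} = -234 - 13 Q$
$\left(156819 + 2697101\right) \left(I{\left(r{\left(41 \right)} \right)} - 1914169\right) = \left(156819 + 2697101\right) \left(\left(-234 - 13\right) - 1914169\right) = 2853920 \left(\left(-234 - 13\right) - 1914169\right) = 2853920 \left(-247 - 1914169\right) = 2853920 \left(-1914416\right) = -5463590110720$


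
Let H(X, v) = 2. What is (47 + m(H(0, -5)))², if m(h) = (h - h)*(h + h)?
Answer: 2209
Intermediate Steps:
m(h) = 0 (m(h) = 0*(2*h) = 0)
(47 + m(H(0, -5)))² = (47 + 0)² = 47² = 2209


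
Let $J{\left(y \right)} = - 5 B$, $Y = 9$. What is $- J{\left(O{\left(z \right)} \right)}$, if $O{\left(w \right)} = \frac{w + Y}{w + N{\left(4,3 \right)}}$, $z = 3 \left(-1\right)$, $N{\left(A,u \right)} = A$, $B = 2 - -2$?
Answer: $20$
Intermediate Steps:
$B = 4$ ($B = 2 + 2 = 4$)
$z = -3$
$O{\left(w \right)} = \frac{9 + w}{4 + w}$ ($O{\left(w \right)} = \frac{w + 9}{w + 4} = \frac{9 + w}{4 + w}$)
$J{\left(y \right)} = -20$ ($J{\left(y \right)} = \left(-5\right) 4 = -20$)
$- J{\left(O{\left(z \right)} \right)} = \left(-1\right) \left(-20\right) = 20$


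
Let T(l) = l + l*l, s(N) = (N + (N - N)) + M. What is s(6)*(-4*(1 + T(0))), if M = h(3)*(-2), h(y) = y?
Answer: 0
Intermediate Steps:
M = -6 (M = 3*(-2) = -6)
s(N) = -6 + N (s(N) = (N + (N - N)) - 6 = (N + 0) - 6 = N - 6 = -6 + N)
T(l) = l + l²
s(6)*(-4*(1 + T(0))) = (-6 + 6)*(-4*(1 + 0*(1 + 0))) = 0*(-4*(1 + 0*1)) = 0*(-4*(1 + 0)) = 0*(-4*1) = 0*(-4) = 0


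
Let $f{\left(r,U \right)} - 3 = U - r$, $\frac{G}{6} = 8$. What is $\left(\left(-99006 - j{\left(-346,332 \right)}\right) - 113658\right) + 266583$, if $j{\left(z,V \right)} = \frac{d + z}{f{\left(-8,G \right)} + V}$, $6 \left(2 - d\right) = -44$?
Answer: $\frac{63247997}{1173} \approx 53920.0$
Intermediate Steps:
$G = 48$ ($G = 6 \cdot 8 = 48$)
$d = \frac{28}{3}$ ($d = 2 - - \frac{22}{3} = 2 + \frac{22}{3} = \frac{28}{3} \approx 9.3333$)
$f{\left(r,U \right)} = 3 + U - r$ ($f{\left(r,U \right)} = 3 + \left(U - r\right) = 3 + U - r$)
$j{\left(z,V \right)} = \frac{\frac{28}{3} + z}{59 + V}$ ($j{\left(z,V \right)} = \frac{\frac{28}{3} + z}{\left(3 + 48 - -8\right) + V} = \frac{\frac{28}{3} + z}{\left(3 + 48 + 8\right) + V} = \frac{\frac{28}{3} + z}{59 + V}$)
$\left(\left(-99006 - j{\left(-346,332 \right)}\right) - 113658\right) + 266583 = \left(\left(-99006 - \frac{\frac{28}{3} - 346}{59 + 332}\right) - 113658\right) + 266583 = \left(\left(-99006 - \frac{1}{391} \left(- \frac{1010}{3}\right)\right) - 113658\right) + 266583 = \left(\left(-99006 - - \frac{1010}{1173}\right) - 113658\right) + 266583 = \left(\left(-99006 + \frac{1010}{1173}\right) - 113658\right) + 266583 = \left(- \frac{116133028}{1173} - 113658\right) + 266583 = - \frac{249453862}{1173} + 266583 = \frac{63247997}{1173}$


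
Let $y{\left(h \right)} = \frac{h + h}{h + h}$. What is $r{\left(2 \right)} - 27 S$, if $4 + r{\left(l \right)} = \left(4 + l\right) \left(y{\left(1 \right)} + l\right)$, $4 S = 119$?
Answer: $- \frac{3157}{4} \approx -789.25$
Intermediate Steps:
$S = \frac{119}{4}$ ($S = \frac{1}{4} \cdot 119 = \frac{119}{4} \approx 29.75$)
$y{\left(h \right)} = 1$ ($y{\left(h \right)} = \frac{2 h}{2 h} = 2 h \frac{1}{2 h} = 1$)
$r{\left(l \right)} = -4 + \left(1 + l\right) \left(4 + l\right)$ ($r{\left(l \right)} = -4 + \left(4 + l\right) \left(1 + l\right) = -4 + \left(1 + l\right) \left(4 + l\right)$)
$r{\left(2 \right)} - 27 S = 2 \left(5 + 2\right) - \frac{3213}{4} = 2 \cdot 7 - \frac{3213}{4} = 14 - \frac{3213}{4} = - \frac{3157}{4}$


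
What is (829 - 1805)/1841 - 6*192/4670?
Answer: -3339376/4298735 ≈ -0.77683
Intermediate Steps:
(829 - 1805)/1841 - 6*192/4670 = -976*1/1841 - 1152*1/4670 = -976/1841 - 576/2335 = -3339376/4298735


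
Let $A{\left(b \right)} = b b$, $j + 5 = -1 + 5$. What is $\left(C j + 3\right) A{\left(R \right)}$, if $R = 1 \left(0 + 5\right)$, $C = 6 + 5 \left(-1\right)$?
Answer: $50$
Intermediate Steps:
$j = -1$ ($j = -5 + \left(-1 + 5\right) = -5 + 4 = -1$)
$C = 1$ ($C = 6 - 5 = 1$)
$R = 5$ ($R = 1 \cdot 5 = 5$)
$A{\left(b \right)} = b^{2}$
$\left(C j + 3\right) A{\left(R \right)} = \left(1 \left(-1\right) + 3\right) 5^{2} = \left(-1 + 3\right) 25 = 2 \cdot 25 = 50$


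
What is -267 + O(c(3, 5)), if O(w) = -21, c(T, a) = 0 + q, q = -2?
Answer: -288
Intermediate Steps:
c(T, a) = -2 (c(T, a) = 0 - 2 = -2)
-267 + O(c(3, 5)) = -267 - 21 = -288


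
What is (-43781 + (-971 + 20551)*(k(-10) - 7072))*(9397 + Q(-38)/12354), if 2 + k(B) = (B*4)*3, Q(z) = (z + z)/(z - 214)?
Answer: -1030517710174403813/778302 ≈ -1.3241e+12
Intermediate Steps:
Q(z) = 2*z/(-214 + z) (Q(z) = (2*z)/(-214 + z) = 2*z/(-214 + z))
k(B) = -2 + 12*B (k(B) = -2 + (B*4)*3 = -2 + (4*B)*3 = -2 + 12*B)
(-43781 + (-971 + 20551)*(k(-10) - 7072))*(9397 + Q(-38)/12354) = (-43781 + (-971 + 20551)*((-2 + 12*(-10)) - 7072))*(9397 + (2*(-38)/(-214 - 38))/12354) = (-43781 + 19580*((-2 - 120) - 7072))*(9397 + (2*(-38)/(-252))*(1/12354)) = (-43781 + 19580*(-122 - 7072))*(9397 + (2*(-38)*(-1/252))*(1/12354)) = (-43781 + 19580*(-7194))*(9397 + (19/63)*(1/12354)) = (-43781 - 140858520)*(9397 + 19/778302) = -140902301*7313703913/778302 = -1030517710174403813/778302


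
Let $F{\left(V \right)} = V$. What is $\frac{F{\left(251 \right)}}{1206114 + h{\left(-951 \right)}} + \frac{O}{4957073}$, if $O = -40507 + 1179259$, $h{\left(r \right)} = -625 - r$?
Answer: $\frac{1375080188203}{5980411150120} \approx 0.22993$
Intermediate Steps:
$O = 1138752$
$\frac{F{\left(251 \right)}}{1206114 + h{\left(-951 \right)}} + \frac{O}{4957073} = \frac{251}{1206114 - -326} + \frac{1138752}{4957073} = \frac{251}{1206114 + \left(-625 + 951\right)} + 1138752 \cdot \frac{1}{4957073} = \frac{251}{1206114 + 326} + \frac{1138752}{4957073} = \frac{251}{1206440} + \frac{1138752}{4957073} = \frac{1375080188203}{5980411150120}$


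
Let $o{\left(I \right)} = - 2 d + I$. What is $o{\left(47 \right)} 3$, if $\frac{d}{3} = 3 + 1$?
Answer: $69$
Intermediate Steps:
$d = 12$ ($d = 3 \left(3 + 1\right) = 3 \cdot 4 = 12$)
$o{\left(I \right)} = -24 + I$ ($o{\left(I \right)} = \left(-2\right) 12 + I = -24 + I$)
$o{\left(47 \right)} 3 = \left(-24 + 47\right) 3 = 23 \cdot 3 = 69$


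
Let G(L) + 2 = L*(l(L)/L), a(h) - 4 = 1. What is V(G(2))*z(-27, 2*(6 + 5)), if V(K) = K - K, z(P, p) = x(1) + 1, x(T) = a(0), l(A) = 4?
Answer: 0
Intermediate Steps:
a(h) = 5 (a(h) = 4 + 1 = 5)
x(T) = 5
z(P, p) = 6 (z(P, p) = 5 + 1 = 6)
G(L) = 2 (G(L) = -2 + L*(4/L) = -2 + 4 = 2)
V(K) = 0
V(G(2))*z(-27, 2*(6 + 5)) = 0*6 = 0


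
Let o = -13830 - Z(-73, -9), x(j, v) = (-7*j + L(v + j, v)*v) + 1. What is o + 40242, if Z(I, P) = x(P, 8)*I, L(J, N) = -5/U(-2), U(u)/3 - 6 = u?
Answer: 92522/3 ≈ 30841.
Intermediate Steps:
U(u) = 18 + 3*u
L(J, N) = -5/12 (L(J, N) = -5/(18 + 3*(-2)) = -5/(18 - 6) = -5/12)
x(j, v) = 1 - 7*j - 5*v/12 (x(j, v) = (-7*j - 5*v/12) + 1 = 1 - 7*j - 5*v/12)
Z(I, P) = I*(-7/3 - 7*P) (Z(I, P) = (1 - 7*P - 5/12*8)*I = (1 - 7*P - 10/3)*I = (-7/3 - 7*P)*I = I*(-7/3 - 7*P))
o = -28204/3 (o = -13830 - (-7)*(-73)*(1 + 3*(-9))/3 = -13830 - (-7)*(-73)*(1 - 27)/3 = -13830 - (-7)*(-73)*(-26)/3 = -13830 - 1*(-13286/3) = -13830 + 13286/3 = -28204/3 ≈ -9401.3)
o + 40242 = -28204/3 + 40242 = 92522/3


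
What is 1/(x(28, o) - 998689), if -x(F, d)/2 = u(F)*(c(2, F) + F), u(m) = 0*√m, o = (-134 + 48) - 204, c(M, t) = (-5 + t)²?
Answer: -1/998689 ≈ -1.0013e-6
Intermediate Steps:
o = -290 (o = -86 - 204 = -290)
u(m) = 0
x(F, d) = 0 (x(F, d) = -0*((-5 + F)² + F) = -0*(F + (-5 + F)²) = -2*0 = 0)
1/(x(28, o) - 998689) = 1/(0 - 998689) = 1/(-998689) = -1/998689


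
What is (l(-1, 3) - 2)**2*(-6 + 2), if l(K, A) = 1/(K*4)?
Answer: -81/4 ≈ -20.250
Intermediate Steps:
l(K, A) = 1/(4*K)
(l(-1, 3) - 2)**2*(-6 + 2) = ((1/4)/(-1) - 2)**2*(-6 + 2) = ((1/4)*(-1) - 2)**2*(-4) = (-1/4 - 2)**2*(-4) = (-9/4)**2*(-4) = (81/16)*(-4) = -81/4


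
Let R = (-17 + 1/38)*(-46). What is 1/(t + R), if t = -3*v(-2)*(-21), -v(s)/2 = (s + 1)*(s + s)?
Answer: 19/5259 ≈ 0.0036129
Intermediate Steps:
v(s) = -4*s*(1 + s) (v(s) = -2*(s + 1)*(s + s) = -2*(1 + s)*2*s = -4*s*(1 + s))
R = 14835/19 (R = (-17 + 1/38)*(-46) = -645/38*(-46) = 14835/19 ≈ 780.79)
t = -504 (t = -(-12)*(-2)*(1 - 2)*(-21) = -(-12)*(-2)*(-1)*(-21) = -3*(-8)*(-21) = 24*(-21) = -504)
1/(t + R) = 1/(-504 + 14835/19) = 1/(5259/19) = 19/5259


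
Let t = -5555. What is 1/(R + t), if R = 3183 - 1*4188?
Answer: -1/6560 ≈ -0.00015244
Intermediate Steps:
R = -1005 (R = 3183 - 4188 = -1005)
1/(R + t) = 1/(-1005 - 5555) = 1/(-6560) = -1/6560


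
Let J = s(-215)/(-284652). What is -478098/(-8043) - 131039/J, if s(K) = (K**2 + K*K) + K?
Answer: 33339125207826/82427345 ≈ 4.0447e+5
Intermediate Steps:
s(K) = K + 2*K**2 (s(K) = (K**2 + K**2) + K = 2*K**2 + K = K + 2*K**2)
J = -30745/94884 (J = -215*(1 + 2*(-215))/(-284652) = -215*(1 - 430)*(-1/284652) = -215*(-429)*(-1/284652) = 92235*(-1/284652) = -30745/94884 ≈ -0.32403)
-478098/(-8043) - 131039/J = -478098/(-8043) - 131039/(-30745/94884) = -478098*(-1/8043) - 131039*(-94884/30745) = 159366/2681 + 12433504476/30745 = 33339125207826/82427345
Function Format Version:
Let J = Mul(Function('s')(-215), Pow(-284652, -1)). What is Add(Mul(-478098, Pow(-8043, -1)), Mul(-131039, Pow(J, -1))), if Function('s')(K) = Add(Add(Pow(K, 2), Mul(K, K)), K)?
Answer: Rational(33339125207826, 82427345) ≈ 4.0447e+5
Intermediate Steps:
Function('s')(K) = Add(K, Mul(2, Pow(K, 2))) (Function('s')(K) = Add(Add(Pow(K, 2), Pow(K, 2)), K) = Add(Mul(2, Pow(K, 2)), K) = Add(K, Mul(2, Pow(K, 2))))
J = Rational(-30745, 94884) (J = Mul(Mul(-215, Add(1, Mul(2, -215))), Pow(-284652, -1)) = Mul(Mul(-215, Add(1, -430)), Rational(-1, 284652)) = Mul(Mul(-215, -429), Rational(-1, 284652)) = Mul(92235, Rational(-1, 284652)) = Rational(-30745, 94884) ≈ -0.32403)
Add(Mul(-478098, Pow(-8043, -1)), Mul(-131039, Pow(J, -1))) = Add(Mul(-478098, Pow(-8043, -1)), Mul(-131039, Pow(Rational(-30745, 94884), -1))) = Add(Mul(-478098, Rational(-1, 8043)), Mul(-131039, Rational(-94884, 30745))) = Add(Rational(159366, 2681), Rational(12433504476, 30745)) = Rational(33339125207826, 82427345)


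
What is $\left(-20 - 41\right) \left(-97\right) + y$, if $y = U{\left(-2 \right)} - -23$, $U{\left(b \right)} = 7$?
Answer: $5947$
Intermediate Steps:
$y = 30$ ($y = 7 - -23 = 7 + 23 = 30$)
$\left(-20 - 41\right) \left(-97\right) + y = \left(-20 - 41\right) \left(-97\right) + 30 = \left(-61\right) \left(-97\right) + 30 = 5917 + 30 = 5947$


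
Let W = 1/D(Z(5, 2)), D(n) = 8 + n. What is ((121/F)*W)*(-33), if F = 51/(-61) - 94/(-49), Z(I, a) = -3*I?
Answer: 1705011/3235 ≈ 527.05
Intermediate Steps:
F = 3235/2989 (F = 51*(-1/61) - 94*(-1/49) = -51/61 + 94/49 = 3235/2989 ≈ 1.0823)
W = -1/7 (W = 1/(8 - 3*5) = 1/(8 - 15) = 1/(-7) = -1/7 ≈ -0.14286)
((121/F)*W)*(-33) = ((121/(3235/2989))*(-1/7))*(-33) = ((121*(2989/3235))*(-1/7))*(-33) = ((361669/3235)*(-1/7))*(-33) = -51667/3235*(-33) = 1705011/3235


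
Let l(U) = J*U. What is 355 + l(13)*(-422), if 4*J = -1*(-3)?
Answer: -7519/2 ≈ -3759.5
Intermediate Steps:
J = 3/4 (J = (-1*(-3))/4 = (1/4)*3 = 3/4 ≈ 0.75000)
l(U) = 3*U/4
355 + l(13)*(-422) = 355 + ((3/4)*13)*(-422) = 355 + (39/4)*(-422) = 355 - 8229/2 = -7519/2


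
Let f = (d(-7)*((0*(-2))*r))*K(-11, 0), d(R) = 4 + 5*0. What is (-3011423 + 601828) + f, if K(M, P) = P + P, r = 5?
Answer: -2409595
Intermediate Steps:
K(M, P) = 2*P
d(R) = 4 (d(R) = 4 + 0 = 4)
f = 0 (f = (4*((0*(-2))*5))*(2*0) = (4*(0*5))*0 = (4*0)*0 = 0*0 = 0)
(-3011423 + 601828) + f = (-3011423 + 601828) + 0 = -2409595 + 0 = -2409595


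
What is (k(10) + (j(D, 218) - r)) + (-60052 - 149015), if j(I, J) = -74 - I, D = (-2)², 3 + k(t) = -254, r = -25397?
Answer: -184005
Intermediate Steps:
k(t) = -257 (k(t) = -3 - 254 = -257)
D = 4
(k(10) + (j(D, 218) - r)) + (-60052 - 149015) = (-257 + ((-74 - 1*4) - 1*(-25397))) + (-60052 - 149015) = (-257 + ((-74 - 4) + 25397)) - 209067 = (-257 + (-78 + 25397)) - 209067 = (-257 + 25319) - 209067 = 25062 - 209067 = -184005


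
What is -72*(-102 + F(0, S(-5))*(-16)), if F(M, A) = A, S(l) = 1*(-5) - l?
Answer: 7344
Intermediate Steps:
S(l) = -5 - l
-72*(-102 + F(0, S(-5))*(-16)) = -72*(-102 + (-5 - 1*(-5))*(-16)) = -72*(-102 + (-5 + 5)*(-16)) = -72*(-102 + 0*(-16)) = -72*(-102 + 0) = -72*(-102) = 7344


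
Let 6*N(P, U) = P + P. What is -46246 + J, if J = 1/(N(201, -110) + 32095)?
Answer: -1487363851/32162 ≈ -46246.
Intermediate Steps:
N(P, U) = P/3 (N(P, U) = (P + P)/6 = (2*P)/6 = P/3)
J = 1/32162 (J = 1/((⅓)*201 + 32095) = 1/(67 + 32095) = 1/32162 ≈ 3.1093e-5)
-46246 + J = -46246 + 1/32162 = -1487363851/32162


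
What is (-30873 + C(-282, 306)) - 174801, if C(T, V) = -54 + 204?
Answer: -205524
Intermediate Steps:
C(T, V) = 150
(-30873 + C(-282, 306)) - 174801 = (-30873 + 150) - 174801 = -30723 - 174801 = -205524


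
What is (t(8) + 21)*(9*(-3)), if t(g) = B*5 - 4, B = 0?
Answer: -459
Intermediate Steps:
t(g) = -4 (t(g) = 0*5 - 4 = 0 - 4 = -4)
(t(8) + 21)*(9*(-3)) = (-4 + 21)*(9*(-3)) = 17*(-27) = -459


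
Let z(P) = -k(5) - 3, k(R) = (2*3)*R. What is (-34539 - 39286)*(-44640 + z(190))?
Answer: 3297984225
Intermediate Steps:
k(R) = 6*R
z(P) = -33 (z(P) = -6*5 - 3 = -1*30 - 3 = -30 - 3 = -33)
(-34539 - 39286)*(-44640 + z(190)) = (-34539 - 39286)*(-44640 - 33) = -73825*(-44673) = 3297984225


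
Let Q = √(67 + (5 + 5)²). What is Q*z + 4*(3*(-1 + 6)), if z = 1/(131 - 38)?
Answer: 60 + √167/93 ≈ 60.139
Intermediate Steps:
z = 1/93 ≈ 0.010753
Q = √167 (Q = √(67 + 10²) = √(67 + 100) = √167 ≈ 12.923)
Q*z + 4*(3*(-1 + 6)) = √167*(1/93) + 4*(3*(-1 + 6)) = √167/93 + 4*(3*5) = √167/93 + 4*15 = √167/93 + 60 = 60 + √167/93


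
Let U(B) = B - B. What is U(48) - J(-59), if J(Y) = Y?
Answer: 59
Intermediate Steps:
U(B) = 0
U(48) - J(-59) = 0 - 1*(-59) = 0 + 59 = 59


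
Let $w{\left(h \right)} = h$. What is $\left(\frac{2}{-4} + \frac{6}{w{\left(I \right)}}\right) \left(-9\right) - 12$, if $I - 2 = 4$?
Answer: $- \frac{33}{2} \approx -16.5$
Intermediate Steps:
$I = 6$ ($I = 2 + 4 = 6$)
$\left(\frac{2}{-4} + \frac{6}{w{\left(I \right)}}\right) \left(-9\right) - 12 = \left(\frac{2}{-4} + \frac{6}{6}\right) \left(-9\right) - 12 = \left(2 \left(- \frac{1}{4}\right) + 6 \cdot \frac{1}{6}\right) \left(-9\right) - 12 = \left(- \frac{1}{2} + 1\right) \left(-9\right) - 12 = \frac{1}{2} \left(-9\right) - 12 = - \frac{9}{2} - 12 = - \frac{33}{2}$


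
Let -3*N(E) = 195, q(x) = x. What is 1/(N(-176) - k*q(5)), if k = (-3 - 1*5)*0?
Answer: -1/65 ≈ -0.015385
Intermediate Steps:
k = 0 (k = (-3 - 5)*0 = -8*0 = 0)
N(E) = -65 (N(E) = -⅓*195 = -65)
1/(N(-176) - k*q(5)) = 1/(-65 - 0*5) = 1/(-65 - 0) = 1/(-65 - 1*0) = 1/(-65 + 0) = 1/(-65) = -1/65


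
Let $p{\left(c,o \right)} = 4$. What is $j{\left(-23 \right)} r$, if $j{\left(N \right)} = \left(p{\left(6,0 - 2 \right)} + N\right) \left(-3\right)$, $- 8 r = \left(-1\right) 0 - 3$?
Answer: $\frac{171}{8} \approx 21.375$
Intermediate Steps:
$r = \frac{3}{8}$ ($r = - \frac{\left(-1\right) 0 - 3}{8} = - \frac{0 - 3}{8} = \left(- \frac{1}{8}\right) \left(-3\right) = \frac{3}{8} \approx 0.375$)
$j{\left(N \right)} = -12 - 3 N$ ($j{\left(N \right)} = \left(4 + N\right) \left(-3\right) = -12 - 3 N$)
$j{\left(-23 \right)} r = \left(-12 - -69\right) \frac{3}{8} = \left(-12 + 69\right) \frac{3}{8} = 57 \cdot \frac{3}{8} = \frac{171}{8}$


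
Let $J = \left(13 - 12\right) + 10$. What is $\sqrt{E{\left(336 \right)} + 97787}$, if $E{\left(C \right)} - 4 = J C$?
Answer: $\sqrt{101487} \approx 318.57$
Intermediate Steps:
$J = 11$ ($J = 1 + 10 = 11$)
$E{\left(C \right)} = 4 + 11 C$
$\sqrt{E{\left(336 \right)} + 97787} = \sqrt{\left(4 + 11 \cdot 336\right) + 97787} = \sqrt{\left(4 + 3696\right) + 97787} = \sqrt{3700 + 97787} = \sqrt{101487}$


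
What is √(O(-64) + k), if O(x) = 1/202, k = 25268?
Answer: √1031035674/202 ≈ 158.96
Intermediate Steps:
O(x) = 1/202
√(O(-64) + k) = √(1/202 + 25268) = √(5104137/202) = √1031035674/202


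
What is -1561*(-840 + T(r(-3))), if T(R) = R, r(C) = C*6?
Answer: 1339338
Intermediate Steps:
r(C) = 6*C
-1561*(-840 + T(r(-3))) = -1561*(-840 + 6*(-3)) = -1561*(-840 - 18) = -1561*(-858) = 1339338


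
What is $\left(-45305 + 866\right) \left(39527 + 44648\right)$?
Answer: $-3740652825$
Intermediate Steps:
$\left(-45305 + 866\right) \left(39527 + 44648\right) = \left(-44439\right) 84175 = -3740652825$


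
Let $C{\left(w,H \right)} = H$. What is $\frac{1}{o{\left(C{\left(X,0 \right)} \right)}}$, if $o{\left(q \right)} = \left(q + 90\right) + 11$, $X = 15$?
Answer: $\frac{1}{101} \approx 0.009901$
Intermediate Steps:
$o{\left(q \right)} = 101 + q$ ($o{\left(q \right)} = \left(90 + q\right) + 11 = 101 + q$)
$\frac{1}{o{\left(C{\left(X,0 \right)} \right)}} = \frac{1}{101 + 0} = \frac{1}{101}$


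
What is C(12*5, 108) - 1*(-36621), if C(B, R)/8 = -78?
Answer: 35997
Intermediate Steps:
C(B, R) = -624 (C(B, R) = 8*(-78) = -624)
C(12*5, 108) - 1*(-36621) = -624 - 1*(-36621) = -624 + 36621 = 35997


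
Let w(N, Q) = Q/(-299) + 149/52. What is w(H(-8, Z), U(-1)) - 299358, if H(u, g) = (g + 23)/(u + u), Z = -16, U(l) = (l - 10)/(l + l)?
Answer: -358028763/1196 ≈ -2.9936e+5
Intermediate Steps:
U(l) = (-10 + l)/(2*l) (U(l) = (-10 + l)/((2*l)) = (-10 + l)*(1/(2*l)) = (-10 + l)/(2*l))
H(u, g) = (23 + g)/(2*u) (H(u, g) = (23 + g)/((2*u)) = (23 + g)*(1/(2*u)) = (23 + g)/(2*u))
w(N, Q) = 149/52 - Q/299 (w(N, Q) = Q*(-1/299) + 149*(1/52) = -Q/299 + 149/52 = 149/52 - Q/299)
w(H(-8, Z), U(-1)) - 299358 = (149/52 - (-10 - 1)/(598*(-1))) - 299358 = (149/52 - (-1)*(-11)/598) - 299358 = (149/52 - 1/299*11/2) - 299358 = (149/52 - 11/598) - 299358 = 3405/1196 - 299358 = -358028763/1196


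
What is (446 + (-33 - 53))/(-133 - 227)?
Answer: -1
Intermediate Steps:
(446 + (-33 - 53))/(-133 - 227) = (446 - 86)/(-360) = 360*(-1/360) = -1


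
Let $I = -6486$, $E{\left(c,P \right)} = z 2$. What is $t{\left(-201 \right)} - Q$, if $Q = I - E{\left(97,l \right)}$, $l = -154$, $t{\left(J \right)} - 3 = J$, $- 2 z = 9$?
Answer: $6279$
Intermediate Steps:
$z = - \frac{9}{2}$ ($z = \left(- \frac{1}{2}\right) 9 = - \frac{9}{2} \approx -4.5$)
$t{\left(J \right)} = 3 + J$
$E{\left(c,P \right)} = -9$ ($E{\left(c,P \right)} = \left(- \frac{9}{2}\right) 2 = -9$)
$Q = -6477$ ($Q = -6486 - -9 = -6486 + 9 = -6477$)
$t{\left(-201 \right)} - Q = \left(3 - 201\right) - -6477 = -198 + 6477 = 6279$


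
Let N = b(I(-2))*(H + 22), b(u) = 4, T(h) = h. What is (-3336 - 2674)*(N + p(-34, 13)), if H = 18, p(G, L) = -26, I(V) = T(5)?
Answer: -805340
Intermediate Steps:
I(V) = 5
N = 160 (N = 4*(18 + 22) = 4*40 = 160)
(-3336 - 2674)*(N + p(-34, 13)) = (-3336 - 2674)*(160 - 26) = -6010*134 = -805340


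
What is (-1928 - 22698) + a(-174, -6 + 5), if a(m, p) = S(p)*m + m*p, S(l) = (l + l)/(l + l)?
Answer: -24626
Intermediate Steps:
S(l) = 1 (S(l) = (2*l)/((2*l)) = (2*l)*(1/(2*l)) = 1)
a(m, p) = m + m*p (a(m, p) = 1*m + m*p = m + m*p)
(-1928 - 22698) + a(-174, -6 + 5) = (-1928 - 22698) - 174*(1 + (-6 + 5)) = -24626 - 174*(1 - 1) = -24626 - 174*0 = -24626 + 0 = -24626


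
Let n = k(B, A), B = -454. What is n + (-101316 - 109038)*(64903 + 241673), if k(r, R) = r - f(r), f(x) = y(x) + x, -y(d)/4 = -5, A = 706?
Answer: -64489487924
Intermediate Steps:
y(d) = 20 (y(d) = -4*(-5) = 20)
f(x) = 20 + x
k(r, R) = -20 (k(r, R) = r - (20 + r) = r + (-20 - r) = -20)
n = -20
n + (-101316 - 109038)*(64903 + 241673) = -20 + (-101316 - 109038)*(64903 + 241673) = -20 - 210354*306576 = -20 - 64489487904 = -64489487924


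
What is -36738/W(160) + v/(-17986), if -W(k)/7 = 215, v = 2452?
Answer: 328539704/13534465 ≈ 24.274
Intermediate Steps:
W(k) = -1505 (W(k) = -7*215 = -1505)
-36738/W(160) + v/(-17986) = -36738/(-1505) + 2452/(-17986) = -36738*(-1/1505) + 2452*(-1/17986) = 36738/1505 - 1226/8993 = 328539704/13534465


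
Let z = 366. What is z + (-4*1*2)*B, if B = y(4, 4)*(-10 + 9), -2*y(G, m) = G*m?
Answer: 302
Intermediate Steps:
y(G, m) = -G*m/2
B = 8 (B = (-½*4*4)*(-10 + 9) = -8*(-1) = 8)
z + (-4*1*2)*B = 366 + (-4*1*2)*8 = 366 - 4*2*8 = 366 - 8*8 = 366 - 64 = 302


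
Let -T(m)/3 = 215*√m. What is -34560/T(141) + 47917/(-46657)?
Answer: -47917/46657 + 768*√141/2021 ≈ 3.4854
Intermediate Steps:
T(m) = -645*√m
-34560/T(141) + 47917/(-46657) = -34560*(-√141/90945) + 47917/(-46657) = -(-768)*√141/2021 + 47917*(-1/46657) = 768*√141/2021 - 47917/46657 = -47917/46657 + 768*√141/2021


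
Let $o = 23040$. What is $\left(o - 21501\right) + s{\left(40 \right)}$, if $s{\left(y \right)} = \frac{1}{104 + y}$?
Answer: $\frac{221617}{144} \approx 1539.0$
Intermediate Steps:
$\left(o - 21501\right) + s{\left(40 \right)} = \left(23040 - 21501\right) + \frac{1}{104 + 40} = 1539 + \frac{1}{144} = \frac{221617}{144}$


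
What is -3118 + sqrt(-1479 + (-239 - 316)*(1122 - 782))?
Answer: -3118 + 3*I*sqrt(21131) ≈ -3118.0 + 436.1*I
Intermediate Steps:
-3118 + sqrt(-1479 + (-239 - 316)*(1122 - 782)) = -3118 + sqrt(-1479 - 555*340) = -3118 + sqrt(-1479 - 188700) = -3118 + sqrt(-190179) = -3118 + 3*I*sqrt(21131)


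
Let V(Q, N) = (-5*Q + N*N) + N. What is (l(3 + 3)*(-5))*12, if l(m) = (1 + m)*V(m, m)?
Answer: -5040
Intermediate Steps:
V(Q, N) = N + N**2 - 5*Q (V(Q, N) = (-5*Q + N**2) + N = (N**2 - 5*Q) + N = N + N**2 - 5*Q)
l(m) = (1 + m)*(m**2 - 4*m) (l(m) = (1 + m)*(m + m**2 - 5*m) = (1 + m)*(m**2 - 4*m))
(l(3 + 3)*(-5))*12 = (((3 + 3)*(1 + (3 + 3))*(-4 + (3 + 3)))*(-5))*12 = ((6*(1 + 6)*(-4 + 6))*(-5))*12 = ((6*7*2)*(-5))*12 = (84*(-5))*12 = -420*12 = -5040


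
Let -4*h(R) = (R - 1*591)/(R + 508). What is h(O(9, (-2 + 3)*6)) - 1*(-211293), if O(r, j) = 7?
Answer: 108816041/515 ≈ 2.1129e+5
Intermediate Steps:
h(R) = -(-591 + R)/(4*(508 + R)) (h(R) = -(R - 1*591)/(4*(R + 508)) = -(R - 591)/(4*(508 + R)) = -(-591 + R)/(4*(508 + R)))
h(O(9, (-2 + 3)*6)) - 1*(-211293) = (591 - 1*7)/(4*(508 + 7)) - 1*(-211293) = (1/4)*(591 - 7)/515 + 211293 = (1/4)*(1/515)*584 + 211293 = 146/515 + 211293 = 108816041/515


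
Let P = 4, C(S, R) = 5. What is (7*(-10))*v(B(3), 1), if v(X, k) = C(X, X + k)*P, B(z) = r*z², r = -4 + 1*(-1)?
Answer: -1400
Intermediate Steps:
r = -5 (r = -4 - 1 = -5)
B(z) = -5*z²
v(X, k) = 20 (v(X, k) = 5*4 = 20)
(7*(-10))*v(B(3), 1) = (7*(-10))*20 = -70*20 = -1400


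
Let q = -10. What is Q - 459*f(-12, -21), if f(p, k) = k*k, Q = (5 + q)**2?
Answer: -202394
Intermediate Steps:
Q = 25 (Q = (5 - 10)**2 = (-5)**2 = 25)
f(p, k) = k**2
Q - 459*f(-12, -21) = 25 - 459*(-21)**2 = 25 - 459*441 = 25 - 202419 = -202394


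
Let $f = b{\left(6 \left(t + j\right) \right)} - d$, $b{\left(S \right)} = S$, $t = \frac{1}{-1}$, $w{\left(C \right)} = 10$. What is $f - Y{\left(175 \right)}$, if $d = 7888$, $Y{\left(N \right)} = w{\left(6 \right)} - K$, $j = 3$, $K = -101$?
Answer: $-7987$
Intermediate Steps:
$t = -1$
$Y{\left(N \right)} = 111$ ($Y{\left(N \right)} = 10 - -101 = 10 + 101 = 111$)
$f = -7876$ ($f = 6 \left(-1 + 3\right) - 7888 = 6 \cdot 2 - 7888 = 12 - 7888 = -7876$)
$f - Y{\left(175 \right)} = -7876 - 111 = -7987$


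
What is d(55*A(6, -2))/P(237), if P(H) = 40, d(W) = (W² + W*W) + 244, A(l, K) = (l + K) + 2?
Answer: 54511/10 ≈ 5451.1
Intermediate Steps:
A(l, K) = 2 + K + l (A(l, K) = (K + l) + 2 = 2 + K + l)
d(W) = 244 + 2*W² (d(W) = (W² + W²) + 244 = 2*W² + 244 = 244 + 2*W²)
d(55*A(6, -2))/P(237) = (244 + 2*(55*(2 - 2 + 6))²)/40 = (244 + 2*(55*6)²)*(1/40) = (244 + 2*330²)*(1/40) = (244 + 2*108900)*(1/40) = (244 + 217800)*(1/40) = 218044*(1/40) = 54511/10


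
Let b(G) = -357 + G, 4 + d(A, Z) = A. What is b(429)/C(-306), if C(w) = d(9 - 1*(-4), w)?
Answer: 8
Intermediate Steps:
d(A, Z) = -4 + A
C(w) = 9 (C(w) = -4 + (9 - 1*(-4)) = -4 + (9 + 4) = -4 + 13 = 9)
b(429)/C(-306) = (-357 + 429)/9 = 72*(1/9) = 8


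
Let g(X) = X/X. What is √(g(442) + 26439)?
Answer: 2*√6610 ≈ 162.60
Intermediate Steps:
g(X) = 1
√(g(442) + 26439) = √(1 + 26439) = √26440 = 2*√6610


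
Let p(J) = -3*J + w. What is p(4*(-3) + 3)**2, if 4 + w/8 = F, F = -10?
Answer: 7225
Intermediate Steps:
w = -112 (w = -32 + 8*(-10) = -32 - 80 = -112)
p(J) = -112 - 3*J (p(J) = -3*J - 112 = -112 - 3*J)
p(4*(-3) + 3)**2 = (-112 - 3*(4*(-3) + 3))**2 = (-112 - 3*(-12 + 3))**2 = (-112 - 3*(-9))**2 = (-112 + 27)**2 = (-85)**2 = 7225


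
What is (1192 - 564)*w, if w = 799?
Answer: 501772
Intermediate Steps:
(1192 - 564)*w = (1192 - 564)*799 = 628*799 = 501772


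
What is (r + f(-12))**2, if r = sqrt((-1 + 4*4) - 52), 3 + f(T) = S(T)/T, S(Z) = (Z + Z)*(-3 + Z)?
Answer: (33 - I*sqrt(37))**2 ≈ 1052.0 - 401.46*I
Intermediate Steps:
S(Z) = 2*Z*(-3 + Z) (S(Z) = (2*Z)*(-3 + Z) = 2*Z*(-3 + Z))
f(T) = -9 + 2*T (f(T) = -3 + (2*T*(-3 + T))/T = -3 + (-6 + 2*T) = -9 + 2*T)
r = I*sqrt(37) (r = sqrt((-1 + 16) - 52) = sqrt(15 - 52) = sqrt(-37) = I*sqrt(37) ≈ 6.0828*I)
(r + f(-12))**2 = (I*sqrt(37) + (-9 + 2*(-12)))**2 = (I*sqrt(37) + (-9 - 24))**2 = (I*sqrt(37) - 33)**2 = (-33 + I*sqrt(37))**2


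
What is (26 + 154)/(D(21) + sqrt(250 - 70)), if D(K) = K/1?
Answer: 420/29 - 120*sqrt(5)/29 ≈ 5.2301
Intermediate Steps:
D(K) = K (D(K) = K*1 = K)
(26 + 154)/(D(21) + sqrt(250 - 70)) = (26 + 154)/(21 + sqrt(250 - 70)) = 180/(21 + sqrt(180)) = 180/(21 + 6*sqrt(5))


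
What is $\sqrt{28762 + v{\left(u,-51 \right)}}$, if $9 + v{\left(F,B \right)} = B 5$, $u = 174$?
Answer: $\sqrt{28498} \approx 168.81$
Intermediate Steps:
$v{\left(F,B \right)} = -9 + 5 B$ ($v{\left(F,B \right)} = -9 + B 5 = -9 + 5 B$)
$\sqrt{28762 + v{\left(u,-51 \right)}} = \sqrt{28762 + \left(-9 + 5 \left(-51\right)\right)} = \sqrt{28762 - 264} = \sqrt{28498}$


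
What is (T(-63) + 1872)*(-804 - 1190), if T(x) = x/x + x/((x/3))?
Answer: -3740744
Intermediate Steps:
T(x) = 4 (T(x) = 1 + x/((x*(⅓))) = 1 + x/((x/3)) = 1 + x*(3/x) = 1 + 3 = 4)
(T(-63) + 1872)*(-804 - 1190) = (4 + 1872)*(-804 - 1190) = 1876*(-1994) = -3740744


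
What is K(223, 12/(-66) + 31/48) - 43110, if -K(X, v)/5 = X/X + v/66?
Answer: -1502472745/34848 ≈ -43115.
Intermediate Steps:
K(X, v) = -5 - 5*v/66 (K(X, v) = -5*(X/X + v/66) = -5*(1 + v*(1/66)) = -5*(1 + v/66) = -5 - 5*v/66)
K(223, 12/(-66) + 31/48) - 43110 = (-5 - 5*(12/(-66) + 31/48)/66) - 43110 = (-5 - 5*(12*(-1/66) + 31*(1/48))/66) - 43110 = (-5 - 5*(-2/11 + 31/48)/66) - 43110 = (-5 - 5/66*245/528) - 43110 = (-5 - 1225/34848) - 43110 = -175465/34848 - 43110 = -1502472745/34848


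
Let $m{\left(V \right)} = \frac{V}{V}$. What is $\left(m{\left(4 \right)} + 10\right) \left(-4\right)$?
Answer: $-44$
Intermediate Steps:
$m{\left(V \right)} = 1$
$\left(m{\left(4 \right)} + 10\right) \left(-4\right) = \left(1 + 10\right) \left(-4\right) = 11 \left(-4\right) = -44$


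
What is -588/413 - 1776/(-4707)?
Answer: -96868/92571 ≈ -1.0464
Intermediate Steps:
-588/413 - 1776/(-4707) = -588*1/413 - 1776*(-1/4707) = -84/59 + 592/1569 = -96868/92571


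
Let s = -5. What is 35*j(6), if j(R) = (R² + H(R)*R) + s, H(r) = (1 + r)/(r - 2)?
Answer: 2905/2 ≈ 1452.5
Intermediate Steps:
H(r) = (1 + r)/(-2 + r)
j(R) = -5 + R² + R*(1 + R)/(-2 + R) (j(R) = (R² + ((1 + R)/(-2 + R))*R) - 5 = (R² + R*(1 + R)/(-2 + R)) - 5 = -5 + R² + R*(1 + R)/(-2 + R))
35*j(6) = 35*((10 + 6³ - 1*6² - 4*6)/(-2 + 6)) = 35*((10 + 216 - 1*36 - 24)/4) = 35*((10 + 216 - 36 - 24)/4) = 35*((¼)*166) = 35*(83/2) = 2905/2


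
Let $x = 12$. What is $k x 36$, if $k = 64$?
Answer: $27648$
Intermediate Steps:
$k x 36 = 64 \cdot 12 \cdot 36 = 768 \cdot 36 = 27648$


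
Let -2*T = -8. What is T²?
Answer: 16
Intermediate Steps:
T = 4 (T = -½*(-8) = 4)
T² = 4² = 16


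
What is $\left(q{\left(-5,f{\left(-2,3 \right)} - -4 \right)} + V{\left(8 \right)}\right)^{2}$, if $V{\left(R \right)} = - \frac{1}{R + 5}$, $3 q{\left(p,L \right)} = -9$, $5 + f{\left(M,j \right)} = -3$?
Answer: $\frac{1600}{169} \approx 9.4675$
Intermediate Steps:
$f{\left(M,j \right)} = -8$ ($f{\left(M,j \right)} = -5 - 3 = -8$)
$q{\left(p,L \right)} = -3$ ($q{\left(p,L \right)} = \frac{1}{3} \left(-9\right) = -3$)
$V{\left(R \right)} = - \frac{1}{5 + R}$
$\left(q{\left(-5,f{\left(-2,3 \right)} - -4 \right)} + V{\left(8 \right)}\right)^{2} = \left(-3 - \frac{1}{5 + 8}\right)^{2} = \left(-3 - \frac{1}{13}\right)^{2} = \left(- \frac{40}{13}\right)^{2} = \frac{1600}{169}$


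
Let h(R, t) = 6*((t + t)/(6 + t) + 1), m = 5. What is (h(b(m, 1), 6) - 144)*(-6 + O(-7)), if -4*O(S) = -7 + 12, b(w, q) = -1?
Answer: 957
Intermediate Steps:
O(S) = -5/4 (O(S) = -(-7 + 12)/4 = -¼*5 = -5/4)
h(R, t) = 6 + 12*t/(6 + t) (h(R, t) = 6*((2*t)/(6 + t) + 1) = 6*(2*t/(6 + t) + 1) = 6*(1 + 2*t/(6 + t)) = 6 + 12*t/(6 + t))
(h(b(m, 1), 6) - 144)*(-6 + O(-7)) = (18*(2 + 6)/(6 + 6) - 144)*(-6 - 5/4) = (18*8/12 - 144)*(-29/4) = (18*(1/12)*8 - 144)*(-29/4) = (12 - 144)*(-29/4) = -132*(-29/4) = 957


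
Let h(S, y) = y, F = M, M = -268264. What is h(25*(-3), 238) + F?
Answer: -268026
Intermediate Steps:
F = -268264
h(25*(-3), 238) + F = 238 - 268264 = -268026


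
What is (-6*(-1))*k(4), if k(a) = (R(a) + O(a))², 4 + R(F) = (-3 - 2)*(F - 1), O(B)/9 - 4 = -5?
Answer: 4704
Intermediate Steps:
O(B) = -9 (O(B) = 36 + 9*(-5) = 36 - 45 = -9)
R(F) = 1 - 5*F (R(F) = -4 + (-3 - 2)*(F - 1) = -4 - 5*(-1 + F) = -4 + (5 - 5*F) = 1 - 5*F)
k(a) = (-8 - 5*a)² (k(a) = ((1 - 5*a) - 9)² = (-8 - 5*a)²)
(-6*(-1))*k(4) = (-6*(-1))*(8 + 5*4)² = (-1*(-6))*(8 + 20)² = 6*28² = 6*784 = 4704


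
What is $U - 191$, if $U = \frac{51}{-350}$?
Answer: $- \frac{66901}{350} \approx -191.15$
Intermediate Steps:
$U = - \frac{51}{350}$ ($U = 51 \left(- \frac{1}{350}\right) = - \frac{51}{350} \approx -0.14571$)
$U - 191 = - \frac{51}{350} - 191 = - \frac{66901}{350}$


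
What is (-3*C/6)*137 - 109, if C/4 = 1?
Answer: -383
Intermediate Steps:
C = 4 (C = 4*1 = 4)
(-3*C/6)*137 - 109 = (-3*4/6)*137 - 109 = -12*⅙*137 - 109 = -2*137 - 109 = -274 - 109 = -383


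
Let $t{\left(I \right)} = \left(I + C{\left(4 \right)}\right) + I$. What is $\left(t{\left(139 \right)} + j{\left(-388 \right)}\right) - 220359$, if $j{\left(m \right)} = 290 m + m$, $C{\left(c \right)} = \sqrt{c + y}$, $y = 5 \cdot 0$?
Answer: $-332987$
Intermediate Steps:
$y = 0$
$C{\left(c \right)} = \sqrt{c}$ ($C{\left(c \right)} = \sqrt{c + 0} = \sqrt{c}$)
$j{\left(m \right)} = 291 m$
$t{\left(I \right)} = 2 + 2 I$ ($t{\left(I \right)} = \left(I + \sqrt{4}\right) + I = \left(I + 2\right) + I = \left(2 + I\right) + I = 2 + 2 I$)
$\left(t{\left(139 \right)} + j{\left(-388 \right)}\right) - 220359 = \left(\left(2 + 2 \cdot 139\right) + 291 \left(-388\right)\right) - 220359 = \left(\left(2 + 278\right) - 112908\right) - 220359 = \left(280 - 112908\right) - 220359 = -112628 - 220359 = -332987$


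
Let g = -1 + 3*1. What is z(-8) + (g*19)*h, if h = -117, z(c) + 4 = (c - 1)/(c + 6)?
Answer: -8891/2 ≈ -4445.5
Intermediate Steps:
z(c) = -4 + (-1 + c)/(6 + c) (z(c) = -4 + (c - 1)/(c + 6) = -4 + (-1 + c)/(6 + c))
g = 2 (g = -1 + 3 = 2)
z(-8) + (g*19)*h = (-25 - 3*(-8))/(6 - 8) + (2*19)*(-117) = (-25 + 24)/(-2) + 38*(-117) = -½*(-1) - 4446 = ½ - 4446 = -8891/2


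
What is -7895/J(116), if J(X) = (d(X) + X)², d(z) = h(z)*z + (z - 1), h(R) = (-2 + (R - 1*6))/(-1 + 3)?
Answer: -1579/8437005 ≈ -0.00018715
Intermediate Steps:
h(R) = -4 + R/2 (h(R) = (-2 + (R - 6))/2 = (-2 + (-6 + R))*(½) = (-8 + R)*(½) = -4 + R/2)
d(z) = -1 + z + z*(-4 + z/2) (d(z) = (-4 + z/2)*z + (z - 1) = z*(-4 + z/2) + (-1 + z) = -1 + z + z*(-4 + z/2))
J(X) = (-1 + X²/2 - 2*X)² (J(X) = ((-1 + X²/2 - 3*X) + X)² = (-1 + X²/2 - 2*X)²)
-7895/J(116) = -7895*4/(-2 + 116² - 4*116)² = -7895*4/(-2 + 13456 - 464)² = -7895/((¼)*12990²) = -7895/((¼)*168740100) = -7895/42185025 = -7895*1/42185025 = -1579/8437005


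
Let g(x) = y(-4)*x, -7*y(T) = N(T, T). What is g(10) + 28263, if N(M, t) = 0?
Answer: 28263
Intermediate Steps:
y(T) = 0 (y(T) = -⅐*0 = 0)
g(x) = 0 (g(x) = 0*x = 0)
g(10) + 28263 = 0 + 28263 = 28263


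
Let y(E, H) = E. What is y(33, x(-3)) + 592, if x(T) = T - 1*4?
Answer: 625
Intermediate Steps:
x(T) = -4 + T (x(T) = T - 4 = -4 + T)
y(33, x(-3)) + 592 = 33 + 592 = 625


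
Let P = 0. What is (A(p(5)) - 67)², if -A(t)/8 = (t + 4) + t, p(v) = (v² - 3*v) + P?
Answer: 67081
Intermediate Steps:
p(v) = v² - 3*v (p(v) = (v² - 3*v) + 0 = v² - 3*v)
A(t) = -32 - 16*t (A(t) = -8*((t + 4) + t) = -8*((4 + t) + t) = -8*(4 + 2*t) = -32 - 16*t)
(A(p(5)) - 67)² = ((-32 - 80*(-3 + 5)) - 67)² = ((-32 - 80*2) - 67)² = ((-32 - 16*10) - 67)² = ((-32 - 160) - 67)² = (-192 - 67)² = (-259)² = 67081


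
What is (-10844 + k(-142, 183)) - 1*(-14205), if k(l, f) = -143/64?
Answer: 214961/64 ≈ 3358.8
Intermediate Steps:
k(l, f) = -143/64 (k(l, f) = -143*1/64 = -143/64)
(-10844 + k(-142, 183)) - 1*(-14205) = (-10844 - 143/64) - 1*(-14205) = -694159/64 + 14205 = 214961/64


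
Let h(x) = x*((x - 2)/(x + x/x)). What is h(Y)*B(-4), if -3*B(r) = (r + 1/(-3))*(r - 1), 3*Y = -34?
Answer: 88400/837 ≈ 105.62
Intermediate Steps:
Y = -34/3 (Y = (⅓)*(-34) = -34/3 ≈ -11.333)
B(r) = -(-1 + r)*(-⅓ + r)/3 (B(r) = -(r + 1/(-3))*(r - 1)/3 = -(r - ⅓)*(-1 + r)/3 = -(-⅓ + r)*(-1 + r)/3 = -(-1 + r)*(-⅓ + r)/3)
h(x) = x*(-2 + x)/(1 + x) (h(x) = x*((-2 + x)/(x + 1)) = x*((-2 + x)/(1 + x)) = x*(-2 + x)/(1 + x))
h(Y)*B(-4) = (-34*(-2 - 34/3)/(3*(1 - 34/3)))*(-⅑ - ⅓*(-4)² + (4/9)*(-4)) = (-34/3*(-40/3)/(-31/3))*(-⅑ - ⅓*16 - 16/9) = (-34/3*(-3/31)*(-40/3))*(-⅑ - 16/3 - 16/9) = -1360/93*(-65/9) = 88400/837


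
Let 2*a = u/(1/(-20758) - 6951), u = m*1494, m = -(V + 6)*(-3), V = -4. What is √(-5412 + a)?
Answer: 2*I*√28171834910534509194/144288859 ≈ 73.571*I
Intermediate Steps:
m = 6 (m = -(-4 + 6)*(-3) = -2*(-3) = -1*(-6) = 6)
u = 8964 (u = 6*1494 = 8964)
a = -93037356/144288859 (a = (8964/(1/(-20758) - 6951))/2 = (8964/(-1/20758 - 6951))/2 = (8964/(-144288859/20758))/2 = (8964*(-20758/144288859))/2 = (½)*(-186074712/144288859) = -93037356/144288859 ≈ -0.64480)
√(-5412 + a) = √(-5412 - 93037356/144288859) = √(-780984342264/144288859) = 2*I*√28171834910534509194/144288859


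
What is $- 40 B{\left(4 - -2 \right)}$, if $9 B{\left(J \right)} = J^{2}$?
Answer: $-160$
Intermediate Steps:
$B{\left(J \right)} = \frac{J^{2}}{9}$
$- 40 B{\left(4 - -2 \right)} = - 40 \frac{\left(4 - -2\right)^{2}}{9} = - 40 \frac{\left(4 + 2\right)^{2}}{9} = - 40 \frac{6^{2}}{9} = - 40 \cdot \frac{1}{9} \cdot 36 = \left(-40\right) 4 = -160$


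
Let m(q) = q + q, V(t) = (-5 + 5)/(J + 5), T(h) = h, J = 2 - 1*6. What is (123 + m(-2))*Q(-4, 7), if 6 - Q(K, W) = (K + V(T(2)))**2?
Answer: -1190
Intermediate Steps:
J = -4 (J = 2 - 6 = -4)
V(t) = 0 (V(t) = (-5 + 5)/(-4 + 5) = 0/1 = 0*1 = 0)
Q(K, W) = 6 - K**2 (Q(K, W) = 6 - (K + 0)**2 = 6 - K**2)
m(q) = 2*q
(123 + m(-2))*Q(-4, 7) = (123 + 2*(-2))*(6 - 1*(-4)**2) = (123 - 4)*(6 - 1*16) = 119*(6 - 16) = 119*(-10) = -1190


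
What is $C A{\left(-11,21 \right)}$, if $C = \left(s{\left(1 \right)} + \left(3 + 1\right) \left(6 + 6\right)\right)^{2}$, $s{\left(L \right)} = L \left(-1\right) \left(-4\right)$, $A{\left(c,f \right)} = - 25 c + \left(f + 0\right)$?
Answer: $800384$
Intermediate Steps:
$A{\left(c,f \right)} = f - 25 c$ ($A{\left(c,f \right)} = - 25 c + f = f - 25 c$)
$s{\left(L \right)} = 4 L$ ($s{\left(L \right)} = - L \left(-4\right) = 4 L$)
$C = 2704$ ($C = \left(4 \cdot 1 + \left(3 + 1\right) \left(6 + 6\right)\right)^{2} = \left(4 + 4 \cdot 12\right)^{2} = \left(4 + 48\right)^{2} = 52^{2} = 2704$)
$C A{\left(-11,21 \right)} = 2704 \left(21 - -275\right) = 2704 \left(21 + 275\right) = 2704 \cdot 296 = 800384$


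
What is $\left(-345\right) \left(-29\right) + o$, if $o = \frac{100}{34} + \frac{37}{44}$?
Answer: $\frac{7486569}{748} \approx 10009.0$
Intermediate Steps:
$o = \frac{2829}{748}$ ($o = 100 \cdot \frac{1}{34} + 37 \cdot \frac{1}{44} = \frac{50}{17} + \frac{37}{44} = \frac{2829}{748} \approx 3.7821$)
$\left(-345\right) \left(-29\right) + o = \left(-345\right) \left(-29\right) + \frac{2829}{748} = 10005 + \frac{2829}{748} = \frac{7486569}{748}$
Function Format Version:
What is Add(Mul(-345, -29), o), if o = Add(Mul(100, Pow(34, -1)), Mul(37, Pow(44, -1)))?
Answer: Rational(7486569, 748) ≈ 10009.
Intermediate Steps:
o = Rational(2829, 748) (o = Add(Mul(100, Rational(1, 34)), Mul(37, Rational(1, 44))) = Add(Rational(50, 17), Rational(37, 44)) = Rational(2829, 748) ≈ 3.7821)
Add(Mul(-345, -29), o) = Add(Mul(-345, -29), Rational(2829, 748)) = Add(10005, Rational(2829, 748)) = Rational(7486569, 748)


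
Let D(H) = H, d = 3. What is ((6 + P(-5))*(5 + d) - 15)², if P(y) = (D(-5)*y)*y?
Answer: 935089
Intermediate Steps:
P(y) = -5*y² (P(y) = (-5*y)*y = -5*y²)
((6 + P(-5))*(5 + d) - 15)² = ((6 - 5*(-5)²)*(5 + 3) - 15)² = ((6 - 5*25)*8 - 15)² = ((6 - 125)*8 - 15)² = (-119*8 - 15)² = (-952 - 15)² = (-967)² = 935089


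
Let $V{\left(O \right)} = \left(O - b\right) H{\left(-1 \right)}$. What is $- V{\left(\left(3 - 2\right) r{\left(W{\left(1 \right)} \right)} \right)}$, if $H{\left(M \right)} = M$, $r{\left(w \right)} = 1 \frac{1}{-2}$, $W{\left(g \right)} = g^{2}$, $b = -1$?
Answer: $\frac{1}{2} \approx 0.5$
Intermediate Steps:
$r{\left(w \right)} = - \frac{1}{2}$ ($r{\left(w \right)} = 1 \left(- \frac{1}{2}\right) = - \frac{1}{2}$)
$V{\left(O \right)} = -1 - O$ ($V{\left(O \right)} = \left(O - -1\right) \left(-1\right) = \left(O + 1\right) \left(-1\right) = \left(1 + O\right) \left(-1\right) = -1 - O$)
$- V{\left(\left(3 - 2\right) r{\left(W{\left(1 \right)} \right)} \right)} = - (-1 - \left(3 - 2\right) \left(- \frac{1}{2}\right)) = - (-1 - 1 \left(- \frac{1}{2}\right)) = - (-1 - - \frac{1}{2}) = - (-1 + \frac{1}{2}) = \left(-1\right) \left(- \frac{1}{2}\right) = \frac{1}{2}$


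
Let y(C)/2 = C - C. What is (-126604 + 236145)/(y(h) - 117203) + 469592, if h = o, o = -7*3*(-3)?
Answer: 55037481635/117203 ≈ 4.6959e+5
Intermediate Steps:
o = 63 (o = -21*(-3) = 63)
h = 63
y(C) = 0 (y(C) = 2*(C - C) = 2*0 = 0)
(-126604 + 236145)/(y(h) - 117203) + 469592 = (-126604 + 236145)/(0 - 117203) + 469592 = 109541/(-117203) + 469592 = 109541*(-1/117203) + 469592 = -109541/117203 + 469592 = 55037481635/117203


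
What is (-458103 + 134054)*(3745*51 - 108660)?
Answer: -26680574415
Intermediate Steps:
(-458103 + 134054)*(3745*51 - 108660) = -324049*(190995 - 108660) = -324049*82335 = -26680574415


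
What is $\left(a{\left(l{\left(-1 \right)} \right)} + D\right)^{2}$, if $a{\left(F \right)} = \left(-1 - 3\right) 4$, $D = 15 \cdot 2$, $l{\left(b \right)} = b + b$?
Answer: $196$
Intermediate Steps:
$l{\left(b \right)} = 2 b$
$D = 30$
$a{\left(F \right)} = -16$ ($a{\left(F \right)} = \left(-4\right) 4 = -16$)
$\left(a{\left(l{\left(-1 \right)} \right)} + D\right)^{2} = \left(-16 + 30\right)^{2} = 14^{2} = 196$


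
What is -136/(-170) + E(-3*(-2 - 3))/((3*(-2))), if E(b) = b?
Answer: -17/10 ≈ -1.7000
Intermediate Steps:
-136/(-170) + E(-3*(-2 - 3))/((3*(-2))) = -136/(-170) + (-3*(-2 - 3))/((3*(-2))) = -136*(-1/170) - 3*(-5)/(-6) = 4/5 + 15*(-1/6) = 4/5 - 5/2 = -17/10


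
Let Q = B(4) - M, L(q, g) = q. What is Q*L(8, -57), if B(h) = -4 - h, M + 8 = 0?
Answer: 0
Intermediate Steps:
M = -8 (M = -8 + 0 = -8)
Q = 0 (Q = (-4 - 1*4) - 1*(-8) = (-4 - 4) + 8 = -8 + 8 = 0)
Q*L(8, -57) = 0*8 = 0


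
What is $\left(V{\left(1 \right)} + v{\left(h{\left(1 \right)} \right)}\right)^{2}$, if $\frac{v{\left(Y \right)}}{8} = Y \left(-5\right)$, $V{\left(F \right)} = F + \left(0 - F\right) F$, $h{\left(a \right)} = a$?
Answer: $1600$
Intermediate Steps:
$V{\left(F \right)} = F - F^{2}$ ($V{\left(F \right)} = F + - F F = F - F^{2}$)
$v{\left(Y \right)} = - 40 Y$ ($v{\left(Y \right)} = 8 Y \left(-5\right) = 8 \left(- 5 Y\right) = - 40 Y$)
$\left(V{\left(1 \right)} + v{\left(h{\left(1 \right)} \right)}\right)^{2} = \left(1 \left(1 - 1\right) - 40\right)^{2} = \left(1 \cdot 0 - 40\right)^{2} = \left(0 - 40\right)^{2} = \left(-40\right)^{2} = 1600$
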